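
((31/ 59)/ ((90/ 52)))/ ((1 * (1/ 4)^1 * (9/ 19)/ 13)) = 796328/ 23895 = 33.33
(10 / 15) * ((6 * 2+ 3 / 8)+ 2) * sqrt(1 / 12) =115 * sqrt(3) / 72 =2.77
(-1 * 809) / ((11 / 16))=-12944 / 11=-1176.73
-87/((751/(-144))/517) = 6476976/751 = 8624.47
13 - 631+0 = -618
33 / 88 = 3 / 8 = 0.38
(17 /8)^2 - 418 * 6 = -2503.48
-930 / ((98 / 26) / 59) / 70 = -71331 / 343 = -207.96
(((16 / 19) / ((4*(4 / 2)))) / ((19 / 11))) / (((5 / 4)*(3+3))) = 0.01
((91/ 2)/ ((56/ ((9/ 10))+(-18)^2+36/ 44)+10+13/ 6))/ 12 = 3003/ 316172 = 0.01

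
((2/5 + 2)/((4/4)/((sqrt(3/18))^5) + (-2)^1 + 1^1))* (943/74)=5658/1438375 + 203688* sqrt(6)/1438375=0.35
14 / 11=1.27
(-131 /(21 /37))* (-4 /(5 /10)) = 38776 /21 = 1846.48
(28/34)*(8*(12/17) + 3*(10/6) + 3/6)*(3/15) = 2653/1445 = 1.84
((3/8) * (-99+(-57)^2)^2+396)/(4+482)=826963/108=7657.06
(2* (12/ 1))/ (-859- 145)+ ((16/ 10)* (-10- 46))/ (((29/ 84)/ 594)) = -5610706278/ 36395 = -154161.46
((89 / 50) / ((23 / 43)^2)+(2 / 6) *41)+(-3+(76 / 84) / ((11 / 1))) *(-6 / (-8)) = 54072883 / 3054975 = 17.70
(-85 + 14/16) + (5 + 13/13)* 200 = 8927/8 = 1115.88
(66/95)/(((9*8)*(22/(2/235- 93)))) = -21853/535800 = -0.04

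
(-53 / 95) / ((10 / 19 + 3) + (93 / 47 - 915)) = 2491 / 4060895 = 0.00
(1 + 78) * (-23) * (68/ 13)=-123556/ 13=-9504.31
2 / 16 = 1 / 8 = 0.12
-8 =-8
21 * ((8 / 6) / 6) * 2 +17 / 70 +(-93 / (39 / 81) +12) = -171.58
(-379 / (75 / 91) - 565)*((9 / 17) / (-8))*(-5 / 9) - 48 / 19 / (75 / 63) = -964168 / 24225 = -39.80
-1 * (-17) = 17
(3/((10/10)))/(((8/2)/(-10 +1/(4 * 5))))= -597/80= -7.46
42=42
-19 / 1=-19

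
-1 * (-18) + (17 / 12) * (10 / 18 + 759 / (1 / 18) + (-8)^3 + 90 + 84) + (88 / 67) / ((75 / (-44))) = 3417867283 / 180900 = 18893.68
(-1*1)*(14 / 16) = -7 / 8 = -0.88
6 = 6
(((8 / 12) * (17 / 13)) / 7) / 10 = 17 / 1365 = 0.01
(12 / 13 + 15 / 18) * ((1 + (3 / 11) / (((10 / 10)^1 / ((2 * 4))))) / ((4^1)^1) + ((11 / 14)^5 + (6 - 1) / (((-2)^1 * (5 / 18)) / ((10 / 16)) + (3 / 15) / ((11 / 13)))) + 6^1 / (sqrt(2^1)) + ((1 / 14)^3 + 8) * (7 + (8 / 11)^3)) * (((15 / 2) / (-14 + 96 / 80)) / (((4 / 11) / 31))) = -1289155300428850825 / 279815250018304 - 3503775 * sqrt(2) / 13312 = -4979.39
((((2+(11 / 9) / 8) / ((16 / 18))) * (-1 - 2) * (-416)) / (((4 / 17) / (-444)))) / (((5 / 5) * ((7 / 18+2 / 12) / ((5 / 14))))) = -102662235 / 28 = -3666508.39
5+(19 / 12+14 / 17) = 1511 / 204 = 7.41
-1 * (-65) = 65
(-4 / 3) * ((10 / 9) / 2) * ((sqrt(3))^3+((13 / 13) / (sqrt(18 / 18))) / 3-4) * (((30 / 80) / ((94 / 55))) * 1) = 3025 / 5076-275 * sqrt(3) / 564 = -0.25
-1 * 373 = -373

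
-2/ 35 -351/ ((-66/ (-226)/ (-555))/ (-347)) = -89115819997/ 385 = -231469662.33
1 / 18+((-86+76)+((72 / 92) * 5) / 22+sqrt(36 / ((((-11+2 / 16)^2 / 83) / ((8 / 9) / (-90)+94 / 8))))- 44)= -244853 / 4554+8 * sqrt(7892885) / 1305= -36.54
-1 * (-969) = 969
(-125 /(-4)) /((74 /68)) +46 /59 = 128779 /4366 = 29.50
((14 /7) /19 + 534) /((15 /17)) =172516 /285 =605.32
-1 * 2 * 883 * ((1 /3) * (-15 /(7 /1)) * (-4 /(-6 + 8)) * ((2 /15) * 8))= -56512 /21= -2691.05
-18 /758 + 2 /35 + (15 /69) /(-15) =17302 /915285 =0.02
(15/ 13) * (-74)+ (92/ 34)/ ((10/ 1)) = -94051/ 1105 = -85.11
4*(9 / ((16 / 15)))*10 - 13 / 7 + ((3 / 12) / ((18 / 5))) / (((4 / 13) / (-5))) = 674381 / 2016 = 334.51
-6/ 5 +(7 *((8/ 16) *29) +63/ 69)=101.21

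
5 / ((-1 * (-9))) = 5 / 9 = 0.56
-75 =-75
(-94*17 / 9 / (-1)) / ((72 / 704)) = 140624 / 81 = 1736.10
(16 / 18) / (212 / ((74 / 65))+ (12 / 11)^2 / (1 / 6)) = 17908 / 3895461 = 0.00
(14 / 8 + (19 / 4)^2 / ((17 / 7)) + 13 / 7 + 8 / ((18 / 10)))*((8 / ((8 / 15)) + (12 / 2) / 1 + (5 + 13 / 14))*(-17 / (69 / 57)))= -2128650199 / 324576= -6558.25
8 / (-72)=-0.11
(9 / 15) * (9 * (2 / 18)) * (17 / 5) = 2.04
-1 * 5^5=-3125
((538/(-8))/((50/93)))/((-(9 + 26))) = 25017/7000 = 3.57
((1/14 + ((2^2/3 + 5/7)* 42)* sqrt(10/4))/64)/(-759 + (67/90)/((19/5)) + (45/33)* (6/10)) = -80883* sqrt(10)/91249376 - 1881/1277491264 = -0.00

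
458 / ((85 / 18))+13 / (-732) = 6033503 / 62220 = 96.97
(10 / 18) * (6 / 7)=10 / 21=0.48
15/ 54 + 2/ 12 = 4/ 9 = 0.44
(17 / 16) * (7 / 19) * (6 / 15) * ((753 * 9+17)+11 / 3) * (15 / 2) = 2426767 / 304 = 7982.79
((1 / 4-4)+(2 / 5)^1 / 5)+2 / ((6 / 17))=599 / 300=2.00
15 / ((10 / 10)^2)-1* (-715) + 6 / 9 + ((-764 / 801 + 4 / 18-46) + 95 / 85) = 9328363 / 13617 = 685.05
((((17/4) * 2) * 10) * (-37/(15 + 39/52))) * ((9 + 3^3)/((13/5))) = -2764.84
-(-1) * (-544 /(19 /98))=-53312 /19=-2805.89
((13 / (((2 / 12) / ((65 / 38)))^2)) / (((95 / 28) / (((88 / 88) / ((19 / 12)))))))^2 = 1103478043449600 / 16983563041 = 64973.29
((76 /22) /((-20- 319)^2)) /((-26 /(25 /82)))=-475 /1347563646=-0.00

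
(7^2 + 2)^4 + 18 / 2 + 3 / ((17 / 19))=115008627 / 17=6765213.35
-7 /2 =-3.50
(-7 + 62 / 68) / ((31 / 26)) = -2691 / 527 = -5.11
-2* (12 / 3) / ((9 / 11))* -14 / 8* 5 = 770 / 9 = 85.56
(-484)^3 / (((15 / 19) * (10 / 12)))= -4308436352 / 25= -172337454.08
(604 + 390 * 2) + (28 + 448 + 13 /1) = 1873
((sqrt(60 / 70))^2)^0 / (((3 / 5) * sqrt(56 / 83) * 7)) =5 * sqrt(1162) / 588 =0.29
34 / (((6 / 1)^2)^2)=17 / 648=0.03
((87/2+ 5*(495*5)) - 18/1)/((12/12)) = 12400.50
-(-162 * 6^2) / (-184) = -729 / 23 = -31.70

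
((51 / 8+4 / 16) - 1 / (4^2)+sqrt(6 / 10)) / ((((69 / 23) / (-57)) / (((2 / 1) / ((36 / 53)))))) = -35245 / 96 - 1007 * sqrt(15) / 90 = -410.47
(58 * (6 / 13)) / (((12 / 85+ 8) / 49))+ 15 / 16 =5831415 / 35984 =162.06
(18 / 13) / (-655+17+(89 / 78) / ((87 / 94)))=-4698 / 2160551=-0.00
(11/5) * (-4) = -44/5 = -8.80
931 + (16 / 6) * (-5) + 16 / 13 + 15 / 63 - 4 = 249832 / 273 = 915.14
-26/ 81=-0.32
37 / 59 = 0.63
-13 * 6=-78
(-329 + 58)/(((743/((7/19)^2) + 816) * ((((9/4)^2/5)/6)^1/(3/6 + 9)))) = -20184080/8321589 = -2.43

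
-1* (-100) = 100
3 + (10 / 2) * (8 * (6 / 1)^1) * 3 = 723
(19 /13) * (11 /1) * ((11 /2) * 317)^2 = 2541266321 /52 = 48870506.17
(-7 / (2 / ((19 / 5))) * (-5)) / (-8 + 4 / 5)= -665 / 72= -9.24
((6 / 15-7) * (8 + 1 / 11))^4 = 5082121521 / 625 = 8131394.43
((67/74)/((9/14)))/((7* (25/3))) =67/2775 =0.02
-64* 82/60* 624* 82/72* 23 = -64335232/45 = -1429671.82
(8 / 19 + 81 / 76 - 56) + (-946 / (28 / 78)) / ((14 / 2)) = -1604979 / 3724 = -430.98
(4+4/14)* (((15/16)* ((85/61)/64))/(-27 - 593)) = -3825/27109376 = -0.00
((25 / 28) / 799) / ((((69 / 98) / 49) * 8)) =0.01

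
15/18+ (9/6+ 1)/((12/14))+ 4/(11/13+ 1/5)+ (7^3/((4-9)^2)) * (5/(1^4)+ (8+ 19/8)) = 742963/3400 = 218.52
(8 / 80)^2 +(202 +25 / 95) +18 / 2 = 401419 / 1900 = 211.27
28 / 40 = 7 / 10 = 0.70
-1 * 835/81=-10.31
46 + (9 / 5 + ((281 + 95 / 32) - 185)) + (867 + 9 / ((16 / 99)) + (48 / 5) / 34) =2909689 / 2720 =1069.74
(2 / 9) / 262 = 1 / 1179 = 0.00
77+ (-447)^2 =199886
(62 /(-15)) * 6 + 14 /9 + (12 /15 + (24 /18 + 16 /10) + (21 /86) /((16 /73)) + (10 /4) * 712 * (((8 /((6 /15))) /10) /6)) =35600057 /61920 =574.94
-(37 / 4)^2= -1369 / 16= -85.56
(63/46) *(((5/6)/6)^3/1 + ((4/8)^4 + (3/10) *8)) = 4025539/1192320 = 3.38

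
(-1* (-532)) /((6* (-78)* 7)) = -19 /117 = -0.16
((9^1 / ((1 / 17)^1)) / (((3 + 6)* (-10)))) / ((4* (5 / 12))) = -51 / 50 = -1.02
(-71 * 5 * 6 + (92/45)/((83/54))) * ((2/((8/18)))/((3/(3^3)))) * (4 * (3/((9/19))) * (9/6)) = -1359549522/415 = -3276022.94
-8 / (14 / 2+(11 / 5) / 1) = -20 / 23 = -0.87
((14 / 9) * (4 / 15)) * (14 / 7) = 112 / 135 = 0.83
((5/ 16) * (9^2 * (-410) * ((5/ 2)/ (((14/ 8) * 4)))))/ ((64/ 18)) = -3736125/ 3584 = -1042.45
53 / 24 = 2.21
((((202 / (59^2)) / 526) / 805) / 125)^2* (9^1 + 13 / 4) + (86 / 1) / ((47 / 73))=4349271839951493059854447 / 32560652513176198437500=133.57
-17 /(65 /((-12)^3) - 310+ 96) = 29376 /369857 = 0.08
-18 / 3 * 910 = -5460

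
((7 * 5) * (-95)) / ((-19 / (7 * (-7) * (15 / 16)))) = -128625 / 16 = -8039.06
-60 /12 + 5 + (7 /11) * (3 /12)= 7 /44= 0.16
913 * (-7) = -6391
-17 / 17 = -1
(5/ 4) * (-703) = -3515/ 4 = -878.75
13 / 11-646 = -7093 / 11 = -644.82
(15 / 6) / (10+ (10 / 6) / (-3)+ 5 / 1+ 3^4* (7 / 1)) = 45 / 10466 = 0.00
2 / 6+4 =13 / 3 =4.33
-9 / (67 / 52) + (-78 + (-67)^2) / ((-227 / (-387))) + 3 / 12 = 7513.34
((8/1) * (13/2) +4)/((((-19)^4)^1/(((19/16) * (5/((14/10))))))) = 0.00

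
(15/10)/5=3/10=0.30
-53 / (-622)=53 / 622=0.09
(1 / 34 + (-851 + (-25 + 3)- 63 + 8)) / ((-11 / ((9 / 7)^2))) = 2555631 / 18326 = 139.45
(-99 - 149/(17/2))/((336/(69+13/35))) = -171781/7140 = -24.06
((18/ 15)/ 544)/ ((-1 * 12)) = -1/ 5440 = -0.00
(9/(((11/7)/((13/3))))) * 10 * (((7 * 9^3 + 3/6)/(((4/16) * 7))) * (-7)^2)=390111540/11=35464685.45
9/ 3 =3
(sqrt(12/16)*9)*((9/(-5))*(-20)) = 162*sqrt(3) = 280.59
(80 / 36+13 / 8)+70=5317 / 72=73.85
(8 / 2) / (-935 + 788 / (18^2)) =-162 / 37769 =-0.00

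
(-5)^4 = 625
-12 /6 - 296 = -298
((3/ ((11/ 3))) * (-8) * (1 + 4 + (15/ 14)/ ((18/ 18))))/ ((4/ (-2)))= 1530/ 77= 19.87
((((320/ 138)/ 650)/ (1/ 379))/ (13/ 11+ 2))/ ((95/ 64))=4269056/ 14912625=0.29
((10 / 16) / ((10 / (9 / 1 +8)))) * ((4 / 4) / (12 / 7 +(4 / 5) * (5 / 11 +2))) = 6545 / 22656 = 0.29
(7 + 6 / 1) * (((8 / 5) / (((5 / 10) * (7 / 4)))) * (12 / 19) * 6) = 59904 / 665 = 90.08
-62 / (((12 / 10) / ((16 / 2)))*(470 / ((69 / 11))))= -2852 / 517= -5.52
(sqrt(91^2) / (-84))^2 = 169 / 144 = 1.17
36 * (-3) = -108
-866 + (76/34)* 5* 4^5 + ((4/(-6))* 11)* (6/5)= 898442/85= 10569.91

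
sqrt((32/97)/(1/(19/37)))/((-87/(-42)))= 56 * sqrt(136382)/104081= 0.20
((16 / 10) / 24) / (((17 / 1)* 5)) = 1 / 1275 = 0.00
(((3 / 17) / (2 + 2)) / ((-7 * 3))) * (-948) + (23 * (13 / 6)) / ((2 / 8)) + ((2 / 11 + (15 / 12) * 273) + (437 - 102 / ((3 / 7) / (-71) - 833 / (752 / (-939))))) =1994063079634091 / 2035467160188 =979.66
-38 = -38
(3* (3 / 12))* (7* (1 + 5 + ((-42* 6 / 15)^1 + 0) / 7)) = 189 / 10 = 18.90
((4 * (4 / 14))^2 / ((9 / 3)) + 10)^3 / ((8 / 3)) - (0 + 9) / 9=450158822 / 1058841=425.14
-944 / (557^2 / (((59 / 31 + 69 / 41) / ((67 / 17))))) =-73146784 / 26419874093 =-0.00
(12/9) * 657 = 876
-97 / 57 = -1.70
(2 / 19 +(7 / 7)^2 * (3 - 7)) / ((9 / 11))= -814 / 171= -4.76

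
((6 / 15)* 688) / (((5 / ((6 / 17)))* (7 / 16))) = 132096 / 2975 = 44.40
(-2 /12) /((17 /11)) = -11 /102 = -0.11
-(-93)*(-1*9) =-837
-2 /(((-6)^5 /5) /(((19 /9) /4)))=0.00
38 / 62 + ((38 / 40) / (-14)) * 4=741 / 2170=0.34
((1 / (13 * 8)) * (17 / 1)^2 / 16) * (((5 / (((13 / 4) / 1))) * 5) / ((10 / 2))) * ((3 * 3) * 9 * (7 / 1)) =819315 / 5408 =151.50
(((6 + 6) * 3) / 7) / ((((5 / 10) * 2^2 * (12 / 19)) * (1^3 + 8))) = 19 / 42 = 0.45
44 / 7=6.29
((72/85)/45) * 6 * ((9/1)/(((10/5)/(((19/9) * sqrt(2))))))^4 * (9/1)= 14074668/425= 33116.87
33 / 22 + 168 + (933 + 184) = 2573 / 2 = 1286.50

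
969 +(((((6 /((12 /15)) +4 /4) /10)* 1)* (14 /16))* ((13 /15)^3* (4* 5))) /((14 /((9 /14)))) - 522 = 37585349 /84000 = 447.44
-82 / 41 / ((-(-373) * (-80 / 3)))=3 / 14920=0.00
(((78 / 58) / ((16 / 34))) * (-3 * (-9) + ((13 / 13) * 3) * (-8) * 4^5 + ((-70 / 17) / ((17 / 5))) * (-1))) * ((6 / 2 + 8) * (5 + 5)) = -15217297095 / 1972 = -7716682.10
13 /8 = 1.62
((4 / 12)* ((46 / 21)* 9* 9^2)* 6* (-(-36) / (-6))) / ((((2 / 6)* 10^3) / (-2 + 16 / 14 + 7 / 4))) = -51.33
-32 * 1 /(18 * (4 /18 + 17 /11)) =-176 /175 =-1.01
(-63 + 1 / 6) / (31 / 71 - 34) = 26767 / 14298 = 1.87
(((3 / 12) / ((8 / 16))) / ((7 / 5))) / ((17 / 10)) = 25 / 119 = 0.21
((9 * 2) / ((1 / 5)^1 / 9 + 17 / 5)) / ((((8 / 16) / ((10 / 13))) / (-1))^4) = 64800000 / 2199197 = 29.47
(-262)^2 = 68644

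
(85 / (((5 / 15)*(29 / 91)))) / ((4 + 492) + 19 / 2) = 15470 / 9773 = 1.58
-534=-534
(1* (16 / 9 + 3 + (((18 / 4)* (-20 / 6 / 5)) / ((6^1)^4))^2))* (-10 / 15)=-891649 / 279936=-3.19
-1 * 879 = -879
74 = 74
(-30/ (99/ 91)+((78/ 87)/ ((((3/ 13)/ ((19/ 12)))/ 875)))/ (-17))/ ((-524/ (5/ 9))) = 167988275/ 460347624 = 0.36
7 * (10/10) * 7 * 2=98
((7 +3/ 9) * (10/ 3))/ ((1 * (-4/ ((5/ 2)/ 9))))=-1.70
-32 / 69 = -0.46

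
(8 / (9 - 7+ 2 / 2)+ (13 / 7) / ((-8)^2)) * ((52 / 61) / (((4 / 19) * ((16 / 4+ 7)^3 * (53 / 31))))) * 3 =27741311 / 1927799104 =0.01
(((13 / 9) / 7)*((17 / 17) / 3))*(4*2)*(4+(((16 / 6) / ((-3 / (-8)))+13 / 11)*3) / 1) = 99112 / 6237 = 15.89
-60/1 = -60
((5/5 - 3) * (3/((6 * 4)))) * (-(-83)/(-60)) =83/240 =0.35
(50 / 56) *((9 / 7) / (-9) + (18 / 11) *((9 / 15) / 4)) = 395 / 4312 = 0.09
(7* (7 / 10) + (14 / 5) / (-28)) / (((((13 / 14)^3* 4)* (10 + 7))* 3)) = 5488 / 186745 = 0.03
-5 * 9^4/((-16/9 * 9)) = 32805/16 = 2050.31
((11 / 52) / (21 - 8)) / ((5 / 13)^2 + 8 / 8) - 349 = -270813 / 776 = -348.99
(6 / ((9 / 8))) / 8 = 2 / 3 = 0.67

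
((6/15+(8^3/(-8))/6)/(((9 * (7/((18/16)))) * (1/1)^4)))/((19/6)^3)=-198/34295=-0.01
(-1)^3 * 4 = -4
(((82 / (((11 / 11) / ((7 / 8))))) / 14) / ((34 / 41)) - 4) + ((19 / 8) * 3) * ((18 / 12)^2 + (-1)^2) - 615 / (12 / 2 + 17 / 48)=-2371013 / 33184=-71.45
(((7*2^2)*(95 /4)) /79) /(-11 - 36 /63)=-0.73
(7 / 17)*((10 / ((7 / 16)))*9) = 1440 / 17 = 84.71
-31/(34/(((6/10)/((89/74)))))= -3441/7565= -0.45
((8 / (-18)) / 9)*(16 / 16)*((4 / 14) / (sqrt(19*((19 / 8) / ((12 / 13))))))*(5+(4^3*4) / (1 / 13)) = -35552*sqrt(78) / 46683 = -6.73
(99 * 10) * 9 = 8910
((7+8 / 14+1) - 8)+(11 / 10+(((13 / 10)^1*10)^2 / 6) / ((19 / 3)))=4069 / 665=6.12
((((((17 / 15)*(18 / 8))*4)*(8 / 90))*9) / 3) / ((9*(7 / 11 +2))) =748 / 6525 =0.11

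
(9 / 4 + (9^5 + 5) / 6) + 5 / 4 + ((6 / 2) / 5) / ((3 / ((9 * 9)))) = 295861 / 30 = 9862.03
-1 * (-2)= 2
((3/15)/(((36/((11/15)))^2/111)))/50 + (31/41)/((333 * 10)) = 15161609/36863100000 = 0.00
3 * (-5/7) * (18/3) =-90/7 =-12.86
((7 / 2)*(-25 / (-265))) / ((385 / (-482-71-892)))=-1445 / 1166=-1.24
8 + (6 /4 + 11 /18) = 91 /9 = 10.11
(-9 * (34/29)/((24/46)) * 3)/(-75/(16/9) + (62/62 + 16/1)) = 28152/11687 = 2.41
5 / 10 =1 / 2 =0.50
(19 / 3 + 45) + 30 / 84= 2171 / 42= 51.69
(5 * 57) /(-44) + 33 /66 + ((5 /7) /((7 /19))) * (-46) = -205167 /2156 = -95.16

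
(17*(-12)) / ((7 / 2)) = -408 / 7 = -58.29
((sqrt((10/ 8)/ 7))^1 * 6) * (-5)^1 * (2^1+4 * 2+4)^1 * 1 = -30 * sqrt(35) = -177.48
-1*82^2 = -6724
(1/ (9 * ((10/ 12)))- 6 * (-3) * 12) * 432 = 466848/ 5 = 93369.60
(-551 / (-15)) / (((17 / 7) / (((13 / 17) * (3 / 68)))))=50141 / 98260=0.51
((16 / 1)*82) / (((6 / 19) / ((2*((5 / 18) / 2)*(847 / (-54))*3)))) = -13196260 / 243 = -54305.60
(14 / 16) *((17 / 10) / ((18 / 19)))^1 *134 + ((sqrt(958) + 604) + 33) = sqrt(958) + 610127 / 720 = 878.35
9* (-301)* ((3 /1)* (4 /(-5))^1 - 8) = 140868 /5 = 28173.60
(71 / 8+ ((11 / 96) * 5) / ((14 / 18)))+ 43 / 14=2841 / 224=12.68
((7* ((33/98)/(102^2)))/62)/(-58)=-11/174592992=-0.00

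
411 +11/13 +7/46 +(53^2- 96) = 1868749/598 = 3125.00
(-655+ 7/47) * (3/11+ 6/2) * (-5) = 503640/47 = 10715.74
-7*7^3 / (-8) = 2401 / 8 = 300.12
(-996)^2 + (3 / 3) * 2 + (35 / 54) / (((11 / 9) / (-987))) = 991494.59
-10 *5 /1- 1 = -51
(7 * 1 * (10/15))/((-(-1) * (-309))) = -14/927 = -0.02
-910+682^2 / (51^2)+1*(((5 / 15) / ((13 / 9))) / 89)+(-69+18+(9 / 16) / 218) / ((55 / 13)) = -429075712011599 / 577315046880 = -743.23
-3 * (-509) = 1527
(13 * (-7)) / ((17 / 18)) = -1638 / 17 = -96.35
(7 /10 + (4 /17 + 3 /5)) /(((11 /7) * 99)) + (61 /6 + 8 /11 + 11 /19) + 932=553112048 /586245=943.48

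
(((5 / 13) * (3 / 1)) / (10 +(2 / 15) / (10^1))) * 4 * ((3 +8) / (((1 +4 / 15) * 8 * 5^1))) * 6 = 111375 / 185497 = 0.60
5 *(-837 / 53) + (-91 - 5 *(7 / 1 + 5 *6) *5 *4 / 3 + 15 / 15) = -222965 / 159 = -1402.30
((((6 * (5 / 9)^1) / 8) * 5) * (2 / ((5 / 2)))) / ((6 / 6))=5 / 3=1.67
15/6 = 5/2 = 2.50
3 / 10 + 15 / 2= 39 / 5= 7.80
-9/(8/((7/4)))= -63/32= -1.97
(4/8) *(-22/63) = -11/63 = -0.17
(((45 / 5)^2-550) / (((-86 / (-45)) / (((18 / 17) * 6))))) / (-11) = 1139670 / 8041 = 141.73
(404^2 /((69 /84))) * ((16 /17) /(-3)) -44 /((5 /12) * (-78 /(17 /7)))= -33268194632 /533715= -62333.26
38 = 38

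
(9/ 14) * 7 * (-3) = -27/ 2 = -13.50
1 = 1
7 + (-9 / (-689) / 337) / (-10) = 16253501 / 2321930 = 7.00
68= 68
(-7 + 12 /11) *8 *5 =-2600 /11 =-236.36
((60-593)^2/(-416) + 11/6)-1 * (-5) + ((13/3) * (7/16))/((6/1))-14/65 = -675.97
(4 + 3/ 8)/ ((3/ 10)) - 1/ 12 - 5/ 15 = 85/ 6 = 14.17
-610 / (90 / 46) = -2806 / 9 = -311.78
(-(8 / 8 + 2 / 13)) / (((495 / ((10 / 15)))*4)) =-0.00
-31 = -31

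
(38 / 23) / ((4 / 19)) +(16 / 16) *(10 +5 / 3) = 19.51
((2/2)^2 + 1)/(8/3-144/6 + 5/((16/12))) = -24/211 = -0.11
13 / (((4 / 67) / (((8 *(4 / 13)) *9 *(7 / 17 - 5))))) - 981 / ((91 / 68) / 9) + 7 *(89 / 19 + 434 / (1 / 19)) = 29023.65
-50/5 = -10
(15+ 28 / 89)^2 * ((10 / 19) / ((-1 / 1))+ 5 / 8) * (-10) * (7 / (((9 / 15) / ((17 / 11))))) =-27634313875 / 6621956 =-4173.13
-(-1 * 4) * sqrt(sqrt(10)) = 4 * 10^(1/ 4) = 7.11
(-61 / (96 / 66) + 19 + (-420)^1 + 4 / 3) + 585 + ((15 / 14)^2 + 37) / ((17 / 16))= 7169123 / 39984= 179.30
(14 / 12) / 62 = 7 / 372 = 0.02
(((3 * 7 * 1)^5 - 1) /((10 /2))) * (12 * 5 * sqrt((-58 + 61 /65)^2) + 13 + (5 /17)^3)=179291766191320 /63869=2807179792.88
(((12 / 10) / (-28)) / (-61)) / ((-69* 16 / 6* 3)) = -0.00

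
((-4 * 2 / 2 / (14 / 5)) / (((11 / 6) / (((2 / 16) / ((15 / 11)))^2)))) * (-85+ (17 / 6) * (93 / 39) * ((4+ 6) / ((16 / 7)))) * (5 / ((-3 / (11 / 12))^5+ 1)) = -0.00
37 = 37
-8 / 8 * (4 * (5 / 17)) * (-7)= 8.24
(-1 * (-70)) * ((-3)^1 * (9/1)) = -1890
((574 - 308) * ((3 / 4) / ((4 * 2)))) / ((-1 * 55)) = -399 / 880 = -0.45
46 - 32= 14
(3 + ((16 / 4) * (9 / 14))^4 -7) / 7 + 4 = 162600 / 16807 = 9.67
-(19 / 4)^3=-6859 / 64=-107.17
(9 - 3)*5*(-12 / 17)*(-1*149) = 53640 / 17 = 3155.29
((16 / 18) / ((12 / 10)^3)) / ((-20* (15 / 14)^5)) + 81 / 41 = 592358429 / 302626125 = 1.96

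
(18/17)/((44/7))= 63/374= 0.17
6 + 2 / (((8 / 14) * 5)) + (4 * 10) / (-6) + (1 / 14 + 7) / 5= 152 / 105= 1.45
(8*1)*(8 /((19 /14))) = 896 /19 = 47.16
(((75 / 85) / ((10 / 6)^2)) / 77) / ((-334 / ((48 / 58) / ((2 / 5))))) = -0.00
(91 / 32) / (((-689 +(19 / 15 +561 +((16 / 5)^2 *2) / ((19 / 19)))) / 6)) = -1575 / 9808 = -0.16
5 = 5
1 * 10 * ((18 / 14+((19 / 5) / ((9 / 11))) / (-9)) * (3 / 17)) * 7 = 4364 / 459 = 9.51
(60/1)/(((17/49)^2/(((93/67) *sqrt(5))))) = 13397580 *sqrt(5)/19363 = 1547.17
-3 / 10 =-0.30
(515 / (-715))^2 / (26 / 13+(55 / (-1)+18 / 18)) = -10609 / 1063348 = -0.01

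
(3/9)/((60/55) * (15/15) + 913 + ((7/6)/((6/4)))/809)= 26697/73210532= 0.00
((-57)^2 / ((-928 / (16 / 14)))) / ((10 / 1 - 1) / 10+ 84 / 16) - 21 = -180198 / 8323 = -21.65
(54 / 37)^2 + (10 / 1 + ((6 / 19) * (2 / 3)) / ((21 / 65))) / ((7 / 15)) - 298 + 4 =-342908420 / 1274539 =-269.05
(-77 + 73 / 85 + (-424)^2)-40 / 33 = 504054704 / 2805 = 179698.65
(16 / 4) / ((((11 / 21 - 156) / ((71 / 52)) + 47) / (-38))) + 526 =52670410 / 99703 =528.27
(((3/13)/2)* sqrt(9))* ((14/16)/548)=63/113984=0.00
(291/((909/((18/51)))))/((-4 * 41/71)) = -6887/140794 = -0.05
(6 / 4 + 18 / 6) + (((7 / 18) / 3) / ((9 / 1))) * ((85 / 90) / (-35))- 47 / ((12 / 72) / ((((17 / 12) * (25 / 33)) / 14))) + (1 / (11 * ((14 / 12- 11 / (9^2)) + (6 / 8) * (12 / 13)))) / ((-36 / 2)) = -17.12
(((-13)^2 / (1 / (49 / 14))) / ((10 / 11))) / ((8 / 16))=13013 / 10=1301.30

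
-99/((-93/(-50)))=-1650/31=-53.23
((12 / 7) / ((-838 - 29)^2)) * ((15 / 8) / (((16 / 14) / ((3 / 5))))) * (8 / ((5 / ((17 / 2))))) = 3 / 98260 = 0.00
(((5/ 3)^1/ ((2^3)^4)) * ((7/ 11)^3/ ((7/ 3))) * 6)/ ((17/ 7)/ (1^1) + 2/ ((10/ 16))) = 25725/ 536999936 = 0.00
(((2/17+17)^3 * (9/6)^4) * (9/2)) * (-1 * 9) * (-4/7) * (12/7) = 485031851793/481474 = 1007389.50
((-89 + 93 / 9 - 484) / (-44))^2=178084 / 1089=163.53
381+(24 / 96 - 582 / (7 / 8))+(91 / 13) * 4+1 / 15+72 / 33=-1171837 / 4620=-253.64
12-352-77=-417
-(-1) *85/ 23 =85/ 23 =3.70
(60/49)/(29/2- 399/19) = -0.19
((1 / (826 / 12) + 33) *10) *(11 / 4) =749925 / 826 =907.90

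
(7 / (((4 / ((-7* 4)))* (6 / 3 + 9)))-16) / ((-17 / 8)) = 1800 / 187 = 9.63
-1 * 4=-4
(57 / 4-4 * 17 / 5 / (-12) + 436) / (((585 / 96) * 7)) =30952 / 2925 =10.58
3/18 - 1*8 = -47/6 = -7.83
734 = 734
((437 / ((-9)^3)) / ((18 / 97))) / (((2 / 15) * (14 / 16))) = -423890 / 15309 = -27.69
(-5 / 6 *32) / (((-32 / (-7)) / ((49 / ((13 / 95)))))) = -162925 / 78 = -2088.78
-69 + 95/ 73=-4942/ 73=-67.70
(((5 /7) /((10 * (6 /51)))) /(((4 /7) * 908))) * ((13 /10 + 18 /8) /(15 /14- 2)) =-8449 /1888640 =-0.00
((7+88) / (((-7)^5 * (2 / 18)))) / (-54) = 95 / 100842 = 0.00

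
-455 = -455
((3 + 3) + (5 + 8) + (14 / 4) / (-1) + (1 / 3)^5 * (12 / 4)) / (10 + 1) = 2513 / 1782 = 1.41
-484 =-484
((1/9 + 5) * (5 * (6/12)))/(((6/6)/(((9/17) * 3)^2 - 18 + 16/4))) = -381455/2601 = -146.66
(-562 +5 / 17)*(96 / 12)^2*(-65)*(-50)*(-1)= 1986192000 / 17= 116834823.53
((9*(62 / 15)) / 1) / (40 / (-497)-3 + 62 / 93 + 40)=0.99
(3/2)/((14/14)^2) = 3/2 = 1.50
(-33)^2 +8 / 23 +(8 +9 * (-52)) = 14475 / 23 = 629.35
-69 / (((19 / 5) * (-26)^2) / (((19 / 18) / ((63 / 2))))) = -115 / 127764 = -0.00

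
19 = 19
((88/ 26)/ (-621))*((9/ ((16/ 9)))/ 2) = -33/ 2392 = -0.01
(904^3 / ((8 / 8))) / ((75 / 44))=32505583616 / 75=433407781.55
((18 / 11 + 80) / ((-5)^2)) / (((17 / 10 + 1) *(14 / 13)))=11674 / 10395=1.12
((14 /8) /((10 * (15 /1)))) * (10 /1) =7 /60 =0.12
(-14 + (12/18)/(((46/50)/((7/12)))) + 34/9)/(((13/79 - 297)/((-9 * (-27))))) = 8653581/1078700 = 8.02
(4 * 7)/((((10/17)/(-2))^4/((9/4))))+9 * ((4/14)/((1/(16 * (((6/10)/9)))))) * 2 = 36856761/4375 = 8424.40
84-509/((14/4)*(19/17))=-6134/133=-46.12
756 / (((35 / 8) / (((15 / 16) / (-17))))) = -162 / 17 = -9.53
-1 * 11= -11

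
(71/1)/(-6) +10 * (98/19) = 4531/114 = 39.75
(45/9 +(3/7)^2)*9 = 2286/49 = 46.65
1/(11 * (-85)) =-1/935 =-0.00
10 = 10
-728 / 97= -7.51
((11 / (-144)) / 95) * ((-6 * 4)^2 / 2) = -22 / 95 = -0.23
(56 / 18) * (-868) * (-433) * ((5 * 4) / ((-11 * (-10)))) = 212598.63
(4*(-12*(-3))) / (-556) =-36 / 139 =-0.26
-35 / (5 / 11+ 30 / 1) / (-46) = 77 / 3082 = 0.02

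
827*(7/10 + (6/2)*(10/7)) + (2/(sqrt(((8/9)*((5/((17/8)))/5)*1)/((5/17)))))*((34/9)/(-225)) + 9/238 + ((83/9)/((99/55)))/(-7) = 198683483/48195 - 17*sqrt(5)/1350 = 4122.46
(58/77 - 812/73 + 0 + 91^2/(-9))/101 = -47072111/5109489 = -9.21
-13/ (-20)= 13/ 20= 0.65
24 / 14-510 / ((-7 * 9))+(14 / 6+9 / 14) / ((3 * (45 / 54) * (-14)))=953 / 98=9.72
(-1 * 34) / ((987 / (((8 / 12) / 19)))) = -68 / 56259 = -0.00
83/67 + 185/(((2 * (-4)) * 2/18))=-110891/536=-206.89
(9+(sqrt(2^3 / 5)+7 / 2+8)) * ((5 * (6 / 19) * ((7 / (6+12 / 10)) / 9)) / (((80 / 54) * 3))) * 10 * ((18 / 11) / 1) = 13.67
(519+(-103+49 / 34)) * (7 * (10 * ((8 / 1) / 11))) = 21251.55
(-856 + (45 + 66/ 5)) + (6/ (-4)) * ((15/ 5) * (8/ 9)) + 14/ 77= -44089/ 55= -801.62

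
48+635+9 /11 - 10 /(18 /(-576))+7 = 11119 /11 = 1010.82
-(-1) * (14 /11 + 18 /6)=47 /11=4.27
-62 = -62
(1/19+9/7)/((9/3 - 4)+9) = 89/532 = 0.17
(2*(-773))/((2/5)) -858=-4723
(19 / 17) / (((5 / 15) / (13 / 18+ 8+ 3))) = 4009 / 102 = 39.30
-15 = -15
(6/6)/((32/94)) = 47/16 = 2.94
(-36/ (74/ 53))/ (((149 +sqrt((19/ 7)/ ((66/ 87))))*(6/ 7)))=-25538898/ 126480911 +1113*sqrt(84854)/ 126480911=-0.20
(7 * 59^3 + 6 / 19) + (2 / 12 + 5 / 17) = 2786173019 / 1938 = 1437653.78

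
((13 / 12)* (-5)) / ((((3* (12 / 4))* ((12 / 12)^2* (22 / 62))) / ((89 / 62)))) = -5785 / 2376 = -2.43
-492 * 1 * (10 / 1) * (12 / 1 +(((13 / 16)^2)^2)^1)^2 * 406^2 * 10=-84167601834412416075 / 67108864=-1254195002234.17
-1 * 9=-9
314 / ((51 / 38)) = 11932 / 51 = 233.96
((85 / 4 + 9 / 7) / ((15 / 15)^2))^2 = 398161 / 784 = 507.86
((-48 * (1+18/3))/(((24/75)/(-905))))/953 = 950250/953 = 997.11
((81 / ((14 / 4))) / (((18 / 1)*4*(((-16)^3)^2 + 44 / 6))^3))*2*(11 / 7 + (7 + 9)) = 369 / 799705478329701600599936000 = 0.00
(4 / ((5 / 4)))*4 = 64 / 5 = 12.80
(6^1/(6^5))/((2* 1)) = 1/2592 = 0.00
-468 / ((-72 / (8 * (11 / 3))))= 190.67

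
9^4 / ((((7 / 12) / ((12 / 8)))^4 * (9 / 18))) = 1377495072 / 2401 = 573717.23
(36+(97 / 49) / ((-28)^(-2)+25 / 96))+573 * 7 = 4991169 / 1231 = 4054.56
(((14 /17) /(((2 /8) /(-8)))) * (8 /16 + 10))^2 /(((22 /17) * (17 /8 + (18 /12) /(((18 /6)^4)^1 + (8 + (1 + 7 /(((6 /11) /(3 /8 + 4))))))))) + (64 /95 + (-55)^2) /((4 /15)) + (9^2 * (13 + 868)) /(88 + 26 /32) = 96457486565315061 /2420017242412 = 39858.18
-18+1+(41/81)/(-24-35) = -81284/4779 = -17.01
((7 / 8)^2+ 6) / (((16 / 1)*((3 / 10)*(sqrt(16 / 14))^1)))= 2165*sqrt(14) / 6144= 1.32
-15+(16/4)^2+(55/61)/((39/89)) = 7274/2379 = 3.06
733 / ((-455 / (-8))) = 12.89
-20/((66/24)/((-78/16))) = 390/11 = 35.45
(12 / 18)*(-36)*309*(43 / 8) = -39861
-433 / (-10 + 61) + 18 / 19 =-7309 / 969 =-7.54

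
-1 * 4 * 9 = -36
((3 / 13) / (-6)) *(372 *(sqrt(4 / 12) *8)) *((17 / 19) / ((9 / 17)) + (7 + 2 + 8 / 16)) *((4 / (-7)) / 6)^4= -15185536 *sqrt(3) / 432331263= -0.06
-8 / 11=-0.73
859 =859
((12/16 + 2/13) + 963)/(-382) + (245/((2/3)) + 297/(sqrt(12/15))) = 297 * sqrt(5)/2 + 7249897/19864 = 697.03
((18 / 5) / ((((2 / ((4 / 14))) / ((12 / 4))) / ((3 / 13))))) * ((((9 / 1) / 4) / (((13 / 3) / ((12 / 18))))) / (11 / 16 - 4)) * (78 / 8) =-0.36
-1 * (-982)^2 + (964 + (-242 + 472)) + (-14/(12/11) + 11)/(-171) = -988171369/1026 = -963129.99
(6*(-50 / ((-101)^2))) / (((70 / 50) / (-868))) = 18.23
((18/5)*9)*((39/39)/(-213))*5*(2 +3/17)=-1998/1207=-1.66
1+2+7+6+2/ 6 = 49/ 3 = 16.33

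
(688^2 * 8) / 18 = 210375.11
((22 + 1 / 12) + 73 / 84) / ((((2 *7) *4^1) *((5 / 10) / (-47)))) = -11327 / 294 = -38.53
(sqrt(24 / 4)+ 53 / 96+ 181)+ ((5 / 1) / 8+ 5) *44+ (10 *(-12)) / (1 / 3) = sqrt(6)+ 6629 / 96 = 71.50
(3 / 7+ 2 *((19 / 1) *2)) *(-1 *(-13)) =6955 / 7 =993.57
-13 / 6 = -2.17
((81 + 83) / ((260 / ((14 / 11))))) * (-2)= -1.61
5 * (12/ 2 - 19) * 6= -390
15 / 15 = 1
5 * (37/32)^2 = 6.68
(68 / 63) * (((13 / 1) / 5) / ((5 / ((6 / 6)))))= 884 / 1575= 0.56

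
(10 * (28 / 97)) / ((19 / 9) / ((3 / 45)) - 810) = -168 / 45299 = -0.00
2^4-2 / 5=15.60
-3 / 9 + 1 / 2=1 / 6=0.17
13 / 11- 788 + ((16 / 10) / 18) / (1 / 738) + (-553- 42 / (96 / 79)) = -1151727 / 880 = -1308.78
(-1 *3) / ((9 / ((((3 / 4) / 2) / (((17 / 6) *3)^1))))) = -1 / 68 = -0.01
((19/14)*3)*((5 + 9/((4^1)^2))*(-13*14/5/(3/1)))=-21983/80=-274.79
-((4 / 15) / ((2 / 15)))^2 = -4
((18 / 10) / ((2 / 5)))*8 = 36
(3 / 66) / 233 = 1 / 5126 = 0.00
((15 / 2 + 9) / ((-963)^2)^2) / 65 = 11 / 37267241360310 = 0.00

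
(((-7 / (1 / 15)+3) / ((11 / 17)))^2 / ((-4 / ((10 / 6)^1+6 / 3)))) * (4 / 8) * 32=-4009008 / 11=-364455.27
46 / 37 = 1.24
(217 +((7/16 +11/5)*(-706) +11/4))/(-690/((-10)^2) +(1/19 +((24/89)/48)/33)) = 3665866479/15283768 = 239.85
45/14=3.21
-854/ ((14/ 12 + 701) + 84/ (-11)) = -56364/ 45839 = -1.23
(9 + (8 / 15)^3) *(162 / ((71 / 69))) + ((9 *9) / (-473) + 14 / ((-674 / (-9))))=2038317541668 / 1414683875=1440.83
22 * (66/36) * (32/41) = 3872/123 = 31.48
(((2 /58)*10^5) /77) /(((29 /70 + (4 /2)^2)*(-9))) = -1000000 /887139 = -1.13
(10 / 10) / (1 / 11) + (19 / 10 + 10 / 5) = 149 / 10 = 14.90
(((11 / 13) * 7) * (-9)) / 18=-77 / 26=-2.96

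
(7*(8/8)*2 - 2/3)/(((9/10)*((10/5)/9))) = 200/3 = 66.67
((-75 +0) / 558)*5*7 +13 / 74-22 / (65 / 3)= -1240001 / 223665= -5.54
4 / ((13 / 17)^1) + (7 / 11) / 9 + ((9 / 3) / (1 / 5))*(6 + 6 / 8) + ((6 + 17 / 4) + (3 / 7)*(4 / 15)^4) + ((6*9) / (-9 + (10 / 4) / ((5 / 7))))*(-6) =5936235091 / 33783750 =175.71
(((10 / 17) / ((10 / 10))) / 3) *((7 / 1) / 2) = 35 / 51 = 0.69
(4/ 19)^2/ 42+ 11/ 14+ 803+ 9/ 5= 61071533/ 75810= 805.59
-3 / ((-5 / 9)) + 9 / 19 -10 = -392 / 95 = -4.13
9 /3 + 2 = 5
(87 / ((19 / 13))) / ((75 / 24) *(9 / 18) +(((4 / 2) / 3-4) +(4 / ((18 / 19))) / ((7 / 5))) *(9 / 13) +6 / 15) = 2744560 / 80351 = 34.16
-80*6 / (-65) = 96 / 13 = 7.38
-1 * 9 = -9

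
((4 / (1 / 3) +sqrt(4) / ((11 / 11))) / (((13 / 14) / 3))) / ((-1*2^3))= -147 / 26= -5.65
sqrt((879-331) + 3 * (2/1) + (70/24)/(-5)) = sqrt(19923)/6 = 23.52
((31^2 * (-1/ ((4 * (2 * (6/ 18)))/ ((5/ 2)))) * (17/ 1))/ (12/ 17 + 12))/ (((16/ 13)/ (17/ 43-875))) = 28288087295/ 33024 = 856591.79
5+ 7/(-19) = 4.63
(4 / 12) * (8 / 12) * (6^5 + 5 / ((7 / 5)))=1728.79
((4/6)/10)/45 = 1/675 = 0.00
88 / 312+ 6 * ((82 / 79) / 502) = 227713 / 773331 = 0.29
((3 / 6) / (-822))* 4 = -1 / 411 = -0.00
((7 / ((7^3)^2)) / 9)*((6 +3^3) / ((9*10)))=11 / 4537890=0.00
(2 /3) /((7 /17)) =34 /21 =1.62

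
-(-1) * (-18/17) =-18/17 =-1.06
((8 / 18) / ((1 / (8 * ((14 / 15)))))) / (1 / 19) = 8512 / 135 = 63.05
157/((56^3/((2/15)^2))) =157/9878400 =0.00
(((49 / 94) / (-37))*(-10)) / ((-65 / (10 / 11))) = -490 / 248677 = -0.00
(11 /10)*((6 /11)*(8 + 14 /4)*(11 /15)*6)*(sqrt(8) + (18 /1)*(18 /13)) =1518*sqrt(2) /25 + 245916 /325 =842.54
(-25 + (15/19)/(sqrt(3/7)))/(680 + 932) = -25/1612 + 5*sqrt(21)/30628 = -0.01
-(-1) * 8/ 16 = 0.50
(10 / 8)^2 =25 / 16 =1.56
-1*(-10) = 10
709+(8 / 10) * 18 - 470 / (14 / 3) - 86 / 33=716192 / 1155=620.08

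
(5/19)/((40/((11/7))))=11/1064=0.01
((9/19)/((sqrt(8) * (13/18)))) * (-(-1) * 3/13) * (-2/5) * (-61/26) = 14823 * sqrt(2)/417430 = 0.05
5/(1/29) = 145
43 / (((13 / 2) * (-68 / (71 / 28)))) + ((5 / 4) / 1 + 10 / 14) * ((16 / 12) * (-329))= -32001119 / 37128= -861.91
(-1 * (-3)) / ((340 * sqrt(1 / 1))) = 3 / 340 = 0.01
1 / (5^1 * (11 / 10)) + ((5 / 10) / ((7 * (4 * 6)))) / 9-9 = -293317 / 33264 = -8.82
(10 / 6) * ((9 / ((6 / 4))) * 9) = 90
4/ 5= 0.80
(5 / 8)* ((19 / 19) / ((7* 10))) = 1 / 112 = 0.01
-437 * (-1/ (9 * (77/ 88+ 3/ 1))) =3496/ 279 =12.53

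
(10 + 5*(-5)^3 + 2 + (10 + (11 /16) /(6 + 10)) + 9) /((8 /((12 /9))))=-152053 /1536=-98.99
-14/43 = -0.33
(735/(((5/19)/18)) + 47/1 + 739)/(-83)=-51060/83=-615.18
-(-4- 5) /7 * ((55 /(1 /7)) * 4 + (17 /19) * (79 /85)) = 1317411 /665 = 1981.07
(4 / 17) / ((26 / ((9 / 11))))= 18 / 2431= 0.01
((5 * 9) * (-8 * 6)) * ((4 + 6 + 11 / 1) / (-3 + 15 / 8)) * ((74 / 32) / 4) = 23310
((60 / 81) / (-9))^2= 400 / 59049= 0.01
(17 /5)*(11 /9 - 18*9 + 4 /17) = -24563 /45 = -545.84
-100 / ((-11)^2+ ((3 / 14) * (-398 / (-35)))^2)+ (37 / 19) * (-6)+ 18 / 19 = -834206018 / 72384623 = -11.52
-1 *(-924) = 924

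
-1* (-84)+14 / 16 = 679 / 8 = 84.88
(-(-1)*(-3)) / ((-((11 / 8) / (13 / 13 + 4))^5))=307200000 / 161051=1907.47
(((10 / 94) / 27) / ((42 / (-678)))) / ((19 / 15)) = -2825 / 56259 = -0.05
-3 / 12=-1 / 4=-0.25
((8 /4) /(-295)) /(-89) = 2 /26255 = 0.00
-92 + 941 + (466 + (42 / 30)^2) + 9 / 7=230693 / 175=1318.25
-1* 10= -10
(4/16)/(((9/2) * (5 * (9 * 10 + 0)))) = 1/8100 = 0.00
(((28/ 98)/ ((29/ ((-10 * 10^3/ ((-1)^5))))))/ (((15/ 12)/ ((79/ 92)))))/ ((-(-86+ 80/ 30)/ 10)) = 37920/ 4669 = 8.12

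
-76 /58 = -38 /29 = -1.31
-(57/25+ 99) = -2532/25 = -101.28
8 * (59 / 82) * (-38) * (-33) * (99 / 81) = 1085128 / 123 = 8822.18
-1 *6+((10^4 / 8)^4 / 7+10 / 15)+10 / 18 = 21972656249699 / 63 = 348772321423.79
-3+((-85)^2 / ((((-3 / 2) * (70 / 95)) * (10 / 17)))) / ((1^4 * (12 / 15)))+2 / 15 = -3890261 / 280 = -13893.79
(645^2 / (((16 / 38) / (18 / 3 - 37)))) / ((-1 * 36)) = 27226525 / 32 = 850828.91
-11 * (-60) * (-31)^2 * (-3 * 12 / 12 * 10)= -19027800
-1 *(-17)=17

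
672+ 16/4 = 676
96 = 96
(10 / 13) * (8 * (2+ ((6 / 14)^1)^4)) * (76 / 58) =16.40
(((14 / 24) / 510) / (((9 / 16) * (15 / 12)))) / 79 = 56 / 2719575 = 0.00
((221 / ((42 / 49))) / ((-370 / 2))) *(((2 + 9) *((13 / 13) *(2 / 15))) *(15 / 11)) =-1547 / 555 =-2.79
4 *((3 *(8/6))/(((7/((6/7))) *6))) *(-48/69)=-256/1127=-0.23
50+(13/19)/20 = 19013/380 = 50.03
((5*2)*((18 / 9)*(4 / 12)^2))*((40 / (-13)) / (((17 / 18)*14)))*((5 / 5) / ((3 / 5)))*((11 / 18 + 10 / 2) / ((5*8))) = -5050 / 41769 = -0.12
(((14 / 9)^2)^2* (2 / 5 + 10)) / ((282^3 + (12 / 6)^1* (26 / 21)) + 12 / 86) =300643616 / 110719449459855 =0.00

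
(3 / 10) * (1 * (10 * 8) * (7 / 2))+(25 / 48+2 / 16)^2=194497 / 2304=84.42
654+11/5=3281/5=656.20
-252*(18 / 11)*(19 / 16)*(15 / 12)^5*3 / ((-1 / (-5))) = -504984375 / 22528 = -22415.85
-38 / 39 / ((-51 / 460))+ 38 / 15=112594 / 9945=11.32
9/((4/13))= 117/4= 29.25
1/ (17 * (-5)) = -1/ 85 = -0.01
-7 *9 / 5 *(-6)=378 / 5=75.60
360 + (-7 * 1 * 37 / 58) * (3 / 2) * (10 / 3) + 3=19759 / 58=340.67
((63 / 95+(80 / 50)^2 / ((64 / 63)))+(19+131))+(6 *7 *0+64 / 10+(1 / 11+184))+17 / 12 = 21637189 / 62700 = 345.09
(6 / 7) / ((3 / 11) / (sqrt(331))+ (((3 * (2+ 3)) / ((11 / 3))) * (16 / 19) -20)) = -1436156040 / 27738174457 -71478 * sqrt(331) / 27738174457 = -0.05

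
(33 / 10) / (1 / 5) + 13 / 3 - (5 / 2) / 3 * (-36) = 305 / 6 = 50.83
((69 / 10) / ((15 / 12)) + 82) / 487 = 2188 / 12175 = 0.18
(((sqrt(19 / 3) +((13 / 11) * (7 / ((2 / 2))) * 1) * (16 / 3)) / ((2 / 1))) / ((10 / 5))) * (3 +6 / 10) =41.97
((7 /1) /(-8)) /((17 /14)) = -49 /68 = -0.72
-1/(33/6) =-2/11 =-0.18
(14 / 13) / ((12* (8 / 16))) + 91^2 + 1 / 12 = 1291877 / 156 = 8281.26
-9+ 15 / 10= -15 / 2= -7.50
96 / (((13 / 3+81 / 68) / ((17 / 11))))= 26.86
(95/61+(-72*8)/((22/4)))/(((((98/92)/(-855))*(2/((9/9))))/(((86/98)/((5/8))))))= 93660808104/1611071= 58135.74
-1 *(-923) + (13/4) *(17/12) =927.60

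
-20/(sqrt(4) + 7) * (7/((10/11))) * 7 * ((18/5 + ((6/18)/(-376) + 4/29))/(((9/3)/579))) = -63584527237/736020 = -86389.67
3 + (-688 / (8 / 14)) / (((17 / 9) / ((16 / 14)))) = -12333 / 17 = -725.47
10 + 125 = 135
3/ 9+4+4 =25/ 3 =8.33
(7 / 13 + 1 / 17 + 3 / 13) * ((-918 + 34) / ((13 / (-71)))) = 51972 / 13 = 3997.85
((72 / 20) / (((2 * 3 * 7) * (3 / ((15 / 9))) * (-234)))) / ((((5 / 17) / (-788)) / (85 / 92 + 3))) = 1208989 / 565110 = 2.14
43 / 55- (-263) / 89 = 18292 / 4895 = 3.74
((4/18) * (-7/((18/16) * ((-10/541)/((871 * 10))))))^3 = 146994243787999057235968/531441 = 276595602875952471.18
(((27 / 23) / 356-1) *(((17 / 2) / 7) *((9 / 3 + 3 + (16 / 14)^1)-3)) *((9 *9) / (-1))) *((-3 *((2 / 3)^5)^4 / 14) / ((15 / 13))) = -3427785048064 / 151120033976205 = -0.02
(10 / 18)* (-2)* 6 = -20 / 3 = -6.67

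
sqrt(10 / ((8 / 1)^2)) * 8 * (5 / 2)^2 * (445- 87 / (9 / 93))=-5675 * sqrt(10) / 2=-8972.96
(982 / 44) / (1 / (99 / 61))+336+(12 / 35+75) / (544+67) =971435949 / 2608970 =372.34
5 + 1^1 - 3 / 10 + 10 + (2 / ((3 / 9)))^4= 13117 / 10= 1311.70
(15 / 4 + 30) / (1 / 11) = 1485 / 4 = 371.25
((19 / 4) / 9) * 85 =1615 / 36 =44.86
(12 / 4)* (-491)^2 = 723243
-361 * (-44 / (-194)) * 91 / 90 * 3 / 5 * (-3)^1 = 361361 / 2425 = 149.01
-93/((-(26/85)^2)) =671925/676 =993.97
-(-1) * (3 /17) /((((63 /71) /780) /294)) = 775320 /17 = 45607.06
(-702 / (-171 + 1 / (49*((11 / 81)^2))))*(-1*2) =-462462 / 55961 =-8.26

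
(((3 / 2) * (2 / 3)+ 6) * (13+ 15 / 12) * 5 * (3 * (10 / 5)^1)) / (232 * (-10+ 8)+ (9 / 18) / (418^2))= -6.45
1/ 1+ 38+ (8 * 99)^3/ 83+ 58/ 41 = 20368654139/ 3403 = 5985499.31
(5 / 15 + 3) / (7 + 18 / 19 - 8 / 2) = 38 / 45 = 0.84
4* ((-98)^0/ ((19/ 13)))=52/ 19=2.74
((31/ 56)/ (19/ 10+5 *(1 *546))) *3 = 465/ 764932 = 0.00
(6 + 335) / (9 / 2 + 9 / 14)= 2387 / 36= 66.31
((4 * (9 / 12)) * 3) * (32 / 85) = 288 / 85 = 3.39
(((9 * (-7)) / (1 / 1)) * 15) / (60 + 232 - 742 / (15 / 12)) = 3.13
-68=-68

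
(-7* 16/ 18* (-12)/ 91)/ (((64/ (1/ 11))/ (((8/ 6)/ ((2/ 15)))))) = 5/ 429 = 0.01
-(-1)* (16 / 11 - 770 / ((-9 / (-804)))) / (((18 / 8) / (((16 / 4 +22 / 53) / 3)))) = -236070848 / 5247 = -44991.59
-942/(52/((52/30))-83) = 942/53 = 17.77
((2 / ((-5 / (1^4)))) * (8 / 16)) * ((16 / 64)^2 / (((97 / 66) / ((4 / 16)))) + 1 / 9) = -3401 / 139680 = -0.02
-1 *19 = -19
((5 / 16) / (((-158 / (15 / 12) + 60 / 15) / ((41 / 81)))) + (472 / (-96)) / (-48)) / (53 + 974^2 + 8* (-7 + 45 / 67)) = 2687303 / 25206945991776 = 0.00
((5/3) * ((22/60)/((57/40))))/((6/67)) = 7370/1539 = 4.79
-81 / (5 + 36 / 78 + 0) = -1053 / 71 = -14.83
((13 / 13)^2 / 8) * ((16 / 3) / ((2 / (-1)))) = -1 / 3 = -0.33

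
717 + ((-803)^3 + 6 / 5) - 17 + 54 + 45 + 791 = -2588900179 / 5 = -517780035.80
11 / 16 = 0.69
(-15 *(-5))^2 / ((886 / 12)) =33750 / 443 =76.19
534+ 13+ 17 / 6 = 3299 / 6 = 549.83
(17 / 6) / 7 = 17 / 42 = 0.40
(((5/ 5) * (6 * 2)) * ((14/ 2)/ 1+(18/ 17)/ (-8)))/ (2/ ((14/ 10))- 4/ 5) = 49035/ 374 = 131.11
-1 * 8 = -8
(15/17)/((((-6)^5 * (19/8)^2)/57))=-10/8721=-0.00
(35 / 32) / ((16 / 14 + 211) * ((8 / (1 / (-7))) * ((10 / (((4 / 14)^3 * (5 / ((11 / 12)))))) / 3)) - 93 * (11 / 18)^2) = -945 / 268969448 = -0.00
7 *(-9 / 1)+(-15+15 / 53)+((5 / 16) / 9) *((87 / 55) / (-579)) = -1259229265 / 16202736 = -77.72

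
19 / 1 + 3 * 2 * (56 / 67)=1609 / 67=24.01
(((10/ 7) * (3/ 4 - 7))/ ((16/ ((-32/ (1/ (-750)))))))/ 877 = -93750/ 6139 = -15.27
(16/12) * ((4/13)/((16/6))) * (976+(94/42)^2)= 865250/5733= 150.92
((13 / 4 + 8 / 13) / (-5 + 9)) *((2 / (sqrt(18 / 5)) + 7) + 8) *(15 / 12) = 335 *sqrt(10) / 832 + 15075 / 832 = 19.39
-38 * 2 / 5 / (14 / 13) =-14.11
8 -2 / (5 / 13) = 14 / 5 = 2.80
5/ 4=1.25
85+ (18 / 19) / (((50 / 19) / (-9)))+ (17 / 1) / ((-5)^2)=2061 / 25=82.44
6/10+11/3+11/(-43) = 2587/645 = 4.01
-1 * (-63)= 63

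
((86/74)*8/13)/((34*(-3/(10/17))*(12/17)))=-0.01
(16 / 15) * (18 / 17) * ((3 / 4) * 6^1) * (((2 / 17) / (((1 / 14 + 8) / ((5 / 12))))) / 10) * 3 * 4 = 6048 / 163285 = 0.04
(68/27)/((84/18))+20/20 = 97/63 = 1.54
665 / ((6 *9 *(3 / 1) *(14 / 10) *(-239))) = -475 / 38718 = -0.01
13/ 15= 0.87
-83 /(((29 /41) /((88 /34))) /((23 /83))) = -41492 /493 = -84.16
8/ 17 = 0.47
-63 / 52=-1.21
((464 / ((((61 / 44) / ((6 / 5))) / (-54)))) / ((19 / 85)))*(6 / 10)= -337353984 / 5795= -58214.67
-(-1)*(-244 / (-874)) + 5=2307 / 437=5.28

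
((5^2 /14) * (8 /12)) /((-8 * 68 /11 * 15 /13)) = -715 /34272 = -0.02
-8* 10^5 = -800000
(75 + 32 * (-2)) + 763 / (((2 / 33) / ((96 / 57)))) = 403073 / 19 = 21214.37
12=12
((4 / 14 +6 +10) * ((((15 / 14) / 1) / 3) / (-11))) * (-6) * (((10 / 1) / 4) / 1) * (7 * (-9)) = -38475 / 77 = -499.68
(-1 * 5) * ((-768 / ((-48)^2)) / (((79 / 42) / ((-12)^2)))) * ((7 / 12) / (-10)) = -588 / 79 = -7.44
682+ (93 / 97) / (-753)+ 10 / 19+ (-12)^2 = 382344699 / 462593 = 826.53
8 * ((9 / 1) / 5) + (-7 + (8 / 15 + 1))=134 / 15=8.93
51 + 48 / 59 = 3057 / 59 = 51.81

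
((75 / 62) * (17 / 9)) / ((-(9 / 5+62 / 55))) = -23375 / 29946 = -0.78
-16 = -16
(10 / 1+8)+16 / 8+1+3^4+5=107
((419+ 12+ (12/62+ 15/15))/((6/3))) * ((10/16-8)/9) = -131747/744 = -177.08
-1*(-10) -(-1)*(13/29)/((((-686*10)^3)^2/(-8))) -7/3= 8689214958450155863999961/1133375864145672504000000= 7.67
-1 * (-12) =12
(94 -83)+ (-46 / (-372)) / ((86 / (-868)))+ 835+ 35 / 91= 1417294 / 1677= 845.14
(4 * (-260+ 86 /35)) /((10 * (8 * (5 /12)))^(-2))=-72112000 /63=-1144634.92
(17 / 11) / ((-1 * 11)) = -17 / 121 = -0.14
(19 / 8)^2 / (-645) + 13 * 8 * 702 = 3013769879 / 41280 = 73007.99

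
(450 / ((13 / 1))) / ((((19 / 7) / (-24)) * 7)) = -10800 / 247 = -43.72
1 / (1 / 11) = 11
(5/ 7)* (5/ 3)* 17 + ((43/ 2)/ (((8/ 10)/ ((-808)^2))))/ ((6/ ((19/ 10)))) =5556164.90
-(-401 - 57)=458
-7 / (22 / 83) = -26.41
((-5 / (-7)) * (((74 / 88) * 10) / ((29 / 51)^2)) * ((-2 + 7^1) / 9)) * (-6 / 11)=-4009875 / 712327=-5.63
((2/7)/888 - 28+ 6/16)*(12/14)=-171715/7252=-23.68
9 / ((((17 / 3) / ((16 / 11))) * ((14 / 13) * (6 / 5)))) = 2340 / 1309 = 1.79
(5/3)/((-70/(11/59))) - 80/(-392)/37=691/641802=0.00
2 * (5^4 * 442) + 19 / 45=24862519 / 45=552500.42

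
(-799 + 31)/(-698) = 384/349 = 1.10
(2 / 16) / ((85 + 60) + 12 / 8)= 1 / 1172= 0.00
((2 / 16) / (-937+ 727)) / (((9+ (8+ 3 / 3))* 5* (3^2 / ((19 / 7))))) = -19 / 9525600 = -0.00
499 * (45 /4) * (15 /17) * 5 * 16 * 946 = 6372729000 /17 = 374866411.76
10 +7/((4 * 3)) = 127/12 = 10.58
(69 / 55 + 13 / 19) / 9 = 2026 / 9405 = 0.22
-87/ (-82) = 87/ 82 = 1.06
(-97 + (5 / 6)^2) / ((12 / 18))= -3467 / 24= -144.46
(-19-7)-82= -108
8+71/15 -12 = 11/15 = 0.73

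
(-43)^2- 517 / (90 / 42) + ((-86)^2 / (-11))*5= -1754.08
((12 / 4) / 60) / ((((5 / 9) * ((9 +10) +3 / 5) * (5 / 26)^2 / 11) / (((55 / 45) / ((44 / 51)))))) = 94809 / 49000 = 1.93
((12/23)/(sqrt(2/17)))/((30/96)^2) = 1536*sqrt(34)/575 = 15.58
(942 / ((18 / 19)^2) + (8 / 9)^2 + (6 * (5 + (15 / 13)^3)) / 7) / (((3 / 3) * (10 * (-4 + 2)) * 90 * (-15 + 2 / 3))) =61182167 / 1494838800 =0.04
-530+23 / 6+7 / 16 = -525.73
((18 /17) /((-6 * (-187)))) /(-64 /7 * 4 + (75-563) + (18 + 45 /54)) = -126 /67525139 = -0.00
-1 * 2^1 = -2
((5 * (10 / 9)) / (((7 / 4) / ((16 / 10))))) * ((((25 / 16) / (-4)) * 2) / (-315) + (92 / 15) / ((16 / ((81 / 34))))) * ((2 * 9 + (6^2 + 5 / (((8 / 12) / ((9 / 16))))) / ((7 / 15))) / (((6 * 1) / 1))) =406885781 / 5037984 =80.76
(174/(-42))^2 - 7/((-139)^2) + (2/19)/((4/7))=624074587/35975702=17.35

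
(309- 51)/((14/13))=239.57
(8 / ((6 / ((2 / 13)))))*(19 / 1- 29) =-2.05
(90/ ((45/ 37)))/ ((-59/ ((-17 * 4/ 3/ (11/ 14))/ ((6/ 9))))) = 35224/ 649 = 54.27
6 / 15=0.40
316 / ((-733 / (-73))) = 23068 / 733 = 31.47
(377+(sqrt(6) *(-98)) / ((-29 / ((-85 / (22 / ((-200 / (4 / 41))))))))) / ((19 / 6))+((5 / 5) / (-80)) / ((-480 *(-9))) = 781747181 / 6566400+51229500 *sqrt(6) / 6061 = 20822.92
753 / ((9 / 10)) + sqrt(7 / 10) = sqrt(70) / 10 + 2510 / 3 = 837.50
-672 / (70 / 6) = -288 / 5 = -57.60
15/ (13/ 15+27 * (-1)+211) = 225/ 2773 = 0.08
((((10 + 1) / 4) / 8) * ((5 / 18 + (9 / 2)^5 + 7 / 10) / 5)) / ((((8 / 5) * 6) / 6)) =29244743 / 368640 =79.33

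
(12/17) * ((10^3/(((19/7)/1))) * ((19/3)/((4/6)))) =42000/17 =2470.59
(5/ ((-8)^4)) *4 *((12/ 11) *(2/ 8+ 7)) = 435/ 11264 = 0.04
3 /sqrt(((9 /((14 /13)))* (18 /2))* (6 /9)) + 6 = sqrt(273) /39 + 6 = 6.42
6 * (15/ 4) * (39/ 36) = 195/ 8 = 24.38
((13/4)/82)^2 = 169/107584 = 0.00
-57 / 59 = -0.97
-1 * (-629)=629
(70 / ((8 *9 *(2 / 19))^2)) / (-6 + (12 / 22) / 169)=-23488465 / 115582464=-0.20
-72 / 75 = -24 / 25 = -0.96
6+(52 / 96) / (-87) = 12515 / 2088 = 5.99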